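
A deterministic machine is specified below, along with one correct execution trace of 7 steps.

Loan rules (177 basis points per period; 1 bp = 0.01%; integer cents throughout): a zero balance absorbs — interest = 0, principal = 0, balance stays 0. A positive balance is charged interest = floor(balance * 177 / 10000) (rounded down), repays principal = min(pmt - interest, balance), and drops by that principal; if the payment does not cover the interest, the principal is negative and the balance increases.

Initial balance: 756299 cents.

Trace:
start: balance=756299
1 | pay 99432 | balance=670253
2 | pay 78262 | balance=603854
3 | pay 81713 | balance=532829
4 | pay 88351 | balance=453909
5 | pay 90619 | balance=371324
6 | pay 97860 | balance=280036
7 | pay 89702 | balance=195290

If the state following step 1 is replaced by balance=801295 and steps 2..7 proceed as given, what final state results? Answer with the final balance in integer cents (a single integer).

340877

state after step 1 := balance=801295
2 | pay 78262 | balance=737215
3 | pay 81713 | balance=668550
4 | pay 88351 | balance=592032
5 | pay 90619 | balance=511891
6 | pay 97860 | balance=423091
7 | pay 89702 | balance=340877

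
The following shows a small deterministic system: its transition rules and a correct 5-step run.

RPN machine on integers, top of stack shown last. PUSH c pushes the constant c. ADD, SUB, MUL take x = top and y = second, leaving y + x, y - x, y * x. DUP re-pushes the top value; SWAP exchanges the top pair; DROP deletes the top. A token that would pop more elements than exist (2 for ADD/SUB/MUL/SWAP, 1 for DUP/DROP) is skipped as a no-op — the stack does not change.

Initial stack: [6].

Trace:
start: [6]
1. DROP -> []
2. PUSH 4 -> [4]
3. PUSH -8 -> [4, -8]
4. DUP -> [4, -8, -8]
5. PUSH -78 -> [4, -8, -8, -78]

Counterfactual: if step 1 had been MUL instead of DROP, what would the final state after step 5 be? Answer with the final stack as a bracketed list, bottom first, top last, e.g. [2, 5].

(re-executing from step 1 with the substitution; state before step 1: [6])
1. MUL -> [6]
2. PUSH 4 -> [6, 4]
3. PUSH -8 -> [6, 4, -8]
4. DUP -> [6, 4, -8, -8]
5. PUSH -78 -> [6, 4, -8, -8, -78]

[6, 4, -8, -8, -78]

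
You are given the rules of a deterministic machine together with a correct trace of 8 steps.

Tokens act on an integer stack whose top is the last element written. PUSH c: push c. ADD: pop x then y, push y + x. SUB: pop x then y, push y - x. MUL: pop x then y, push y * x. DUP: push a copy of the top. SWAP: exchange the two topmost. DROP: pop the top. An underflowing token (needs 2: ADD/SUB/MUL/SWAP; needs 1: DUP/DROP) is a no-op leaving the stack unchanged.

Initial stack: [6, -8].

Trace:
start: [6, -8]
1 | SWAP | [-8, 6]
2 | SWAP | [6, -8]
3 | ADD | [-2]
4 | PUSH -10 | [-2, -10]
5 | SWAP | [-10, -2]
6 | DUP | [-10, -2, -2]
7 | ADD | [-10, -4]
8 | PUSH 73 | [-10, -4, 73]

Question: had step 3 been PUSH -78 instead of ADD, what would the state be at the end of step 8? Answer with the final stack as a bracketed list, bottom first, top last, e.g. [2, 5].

(re-executing from step 3 with the substitution; state before step 3: [6, -8])
3 | PUSH -78 | [6, -8, -78]
4 | PUSH -10 | [6, -8, -78, -10]
5 | SWAP | [6, -8, -10, -78]
6 | DUP | [6, -8, -10, -78, -78]
7 | ADD | [6, -8, -10, -156]
8 | PUSH 73 | [6, -8, -10, -156, 73]

[6, -8, -10, -156, 73]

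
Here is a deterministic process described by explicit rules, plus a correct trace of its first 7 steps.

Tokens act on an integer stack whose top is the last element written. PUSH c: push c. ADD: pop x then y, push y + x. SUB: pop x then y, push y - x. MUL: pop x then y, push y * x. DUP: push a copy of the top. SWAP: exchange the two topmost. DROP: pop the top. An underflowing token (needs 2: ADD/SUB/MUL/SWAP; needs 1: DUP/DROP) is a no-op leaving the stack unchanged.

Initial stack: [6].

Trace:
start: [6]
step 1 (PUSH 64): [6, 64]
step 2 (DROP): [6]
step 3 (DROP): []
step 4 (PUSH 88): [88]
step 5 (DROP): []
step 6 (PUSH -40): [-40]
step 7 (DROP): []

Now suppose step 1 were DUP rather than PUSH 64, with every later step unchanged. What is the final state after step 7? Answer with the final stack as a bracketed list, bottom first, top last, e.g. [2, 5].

(re-executing from step 1 with the substitution; state before step 1: [6])
step 1 (DUP): [6, 6]
step 2 (DROP): [6]
step 3 (DROP): []
step 4 (PUSH 88): [88]
step 5 (DROP): []
step 6 (PUSH -40): [-40]
step 7 (DROP): []

[]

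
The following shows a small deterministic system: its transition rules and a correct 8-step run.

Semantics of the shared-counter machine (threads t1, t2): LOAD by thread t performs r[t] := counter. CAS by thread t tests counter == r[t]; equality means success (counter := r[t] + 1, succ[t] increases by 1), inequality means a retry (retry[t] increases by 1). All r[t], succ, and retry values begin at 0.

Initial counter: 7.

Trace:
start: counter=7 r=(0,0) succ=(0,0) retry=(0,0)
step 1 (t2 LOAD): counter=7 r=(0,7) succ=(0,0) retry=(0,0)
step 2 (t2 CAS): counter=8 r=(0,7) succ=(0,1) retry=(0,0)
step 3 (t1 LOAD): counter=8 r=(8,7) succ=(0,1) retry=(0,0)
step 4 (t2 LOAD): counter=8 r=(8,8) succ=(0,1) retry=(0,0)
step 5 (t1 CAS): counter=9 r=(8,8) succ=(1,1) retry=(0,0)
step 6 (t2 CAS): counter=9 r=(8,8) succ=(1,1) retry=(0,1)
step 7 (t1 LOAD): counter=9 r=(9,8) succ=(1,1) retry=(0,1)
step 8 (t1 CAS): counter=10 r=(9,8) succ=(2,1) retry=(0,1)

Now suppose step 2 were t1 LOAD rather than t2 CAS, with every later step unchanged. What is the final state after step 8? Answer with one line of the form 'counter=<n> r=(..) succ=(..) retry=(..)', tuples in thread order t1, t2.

(re-executing from step 2 with the substitution; state before step 2: counter=7 r=(0,7) succ=(0,0) retry=(0,0))
step 2 (t1 LOAD): counter=7 r=(7,7) succ=(0,0) retry=(0,0)
step 3 (t1 LOAD): counter=7 r=(7,7) succ=(0,0) retry=(0,0)
step 4 (t2 LOAD): counter=7 r=(7,7) succ=(0,0) retry=(0,0)
step 5 (t1 CAS): counter=8 r=(7,7) succ=(1,0) retry=(0,0)
step 6 (t2 CAS): counter=8 r=(7,7) succ=(1,0) retry=(0,1)
step 7 (t1 LOAD): counter=8 r=(8,7) succ=(1,0) retry=(0,1)
step 8 (t1 CAS): counter=9 r=(8,7) succ=(2,0) retry=(0,1)

counter=9 r=(8,7) succ=(2,0) retry=(0,1)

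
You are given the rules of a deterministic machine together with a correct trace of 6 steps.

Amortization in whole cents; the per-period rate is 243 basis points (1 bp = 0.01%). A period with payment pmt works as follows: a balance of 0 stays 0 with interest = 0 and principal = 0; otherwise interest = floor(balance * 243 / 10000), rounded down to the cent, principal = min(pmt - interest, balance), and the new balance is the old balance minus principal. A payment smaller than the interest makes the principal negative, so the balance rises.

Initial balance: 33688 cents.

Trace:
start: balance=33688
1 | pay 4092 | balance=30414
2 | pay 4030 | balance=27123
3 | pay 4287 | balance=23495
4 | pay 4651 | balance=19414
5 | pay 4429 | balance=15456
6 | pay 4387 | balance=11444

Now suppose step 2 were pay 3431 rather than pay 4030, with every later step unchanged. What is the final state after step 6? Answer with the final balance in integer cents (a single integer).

(re-executing from step 2 with the substitution; state before step 2: balance=30414)
2 | pay 3431 | balance=27722
3 | pay 4287 | balance=24108
4 | pay 4651 | balance=20042
5 | pay 4429 | balance=16100
6 | pay 4387 | balance=12104

12104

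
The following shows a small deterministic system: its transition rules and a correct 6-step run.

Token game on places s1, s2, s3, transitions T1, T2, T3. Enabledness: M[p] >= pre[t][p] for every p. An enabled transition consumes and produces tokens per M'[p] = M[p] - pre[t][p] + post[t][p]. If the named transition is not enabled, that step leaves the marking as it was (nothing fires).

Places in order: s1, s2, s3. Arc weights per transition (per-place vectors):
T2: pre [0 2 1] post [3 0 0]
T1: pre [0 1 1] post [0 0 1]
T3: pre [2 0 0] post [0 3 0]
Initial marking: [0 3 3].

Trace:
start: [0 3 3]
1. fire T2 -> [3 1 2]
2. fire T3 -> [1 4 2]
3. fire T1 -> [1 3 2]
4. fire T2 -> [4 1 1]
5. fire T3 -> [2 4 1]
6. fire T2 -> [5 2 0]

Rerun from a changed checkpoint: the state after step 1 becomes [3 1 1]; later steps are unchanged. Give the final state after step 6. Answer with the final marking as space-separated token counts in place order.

2 4 0

state after step 1 := [3 1 1]
2. fire T3 -> [1 4 1]
3. fire T1 -> [1 3 1]
4. fire T2 -> [4 1 0]
5. fire T3 -> [2 4 0]
6. fire T2 -> [2 4 0]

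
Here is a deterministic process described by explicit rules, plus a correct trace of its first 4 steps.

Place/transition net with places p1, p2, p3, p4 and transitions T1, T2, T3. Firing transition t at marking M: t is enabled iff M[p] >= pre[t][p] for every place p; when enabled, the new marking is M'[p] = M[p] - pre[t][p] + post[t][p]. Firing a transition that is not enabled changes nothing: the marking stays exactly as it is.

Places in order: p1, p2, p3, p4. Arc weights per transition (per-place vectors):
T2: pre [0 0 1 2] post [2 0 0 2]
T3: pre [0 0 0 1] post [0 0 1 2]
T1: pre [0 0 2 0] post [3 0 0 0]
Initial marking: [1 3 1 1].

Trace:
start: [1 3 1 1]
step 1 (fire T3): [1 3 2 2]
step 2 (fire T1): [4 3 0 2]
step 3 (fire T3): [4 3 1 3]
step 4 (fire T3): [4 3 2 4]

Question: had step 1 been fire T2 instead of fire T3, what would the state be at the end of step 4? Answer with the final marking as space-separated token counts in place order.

(re-executing from step 1 with the substitution; state before step 1: [1 3 1 1])
step 1 (fire T2): [1 3 1 1]
step 2 (fire T1): [1 3 1 1]
step 3 (fire T3): [1 3 2 2]
step 4 (fire T3): [1 3 3 3]

1 3 3 3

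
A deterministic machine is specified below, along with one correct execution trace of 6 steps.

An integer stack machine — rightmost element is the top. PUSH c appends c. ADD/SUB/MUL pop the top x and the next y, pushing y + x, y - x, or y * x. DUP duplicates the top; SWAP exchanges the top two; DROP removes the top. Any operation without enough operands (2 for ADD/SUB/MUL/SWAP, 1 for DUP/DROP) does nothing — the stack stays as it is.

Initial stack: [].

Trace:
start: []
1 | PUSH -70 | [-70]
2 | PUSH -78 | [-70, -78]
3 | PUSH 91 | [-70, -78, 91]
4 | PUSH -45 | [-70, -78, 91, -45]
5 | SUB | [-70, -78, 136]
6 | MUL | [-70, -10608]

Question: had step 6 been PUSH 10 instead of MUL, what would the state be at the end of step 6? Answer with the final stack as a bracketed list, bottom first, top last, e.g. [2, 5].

[-70, -78, 136, 10]

(re-executing from step 6 with the substitution; state before step 6: [-70, -78, 136])
6 | PUSH 10 | [-70, -78, 136, 10]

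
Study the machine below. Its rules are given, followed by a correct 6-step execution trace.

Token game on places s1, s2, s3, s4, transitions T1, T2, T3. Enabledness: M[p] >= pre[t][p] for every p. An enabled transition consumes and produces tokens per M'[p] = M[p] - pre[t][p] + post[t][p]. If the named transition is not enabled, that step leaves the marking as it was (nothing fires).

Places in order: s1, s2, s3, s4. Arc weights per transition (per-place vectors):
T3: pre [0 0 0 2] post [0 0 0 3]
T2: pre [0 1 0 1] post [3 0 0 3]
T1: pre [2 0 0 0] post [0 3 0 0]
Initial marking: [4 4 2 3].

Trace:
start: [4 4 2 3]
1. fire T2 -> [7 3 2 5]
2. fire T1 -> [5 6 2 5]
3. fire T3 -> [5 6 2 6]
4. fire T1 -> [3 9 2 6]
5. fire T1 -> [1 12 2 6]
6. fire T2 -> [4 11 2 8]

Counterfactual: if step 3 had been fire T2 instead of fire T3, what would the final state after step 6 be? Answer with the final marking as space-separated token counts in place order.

7 10 2 9

(re-executing from step 3 with the substitution; state before step 3: [5 6 2 5])
3. fire T2 -> [8 5 2 7]
4. fire T1 -> [6 8 2 7]
5. fire T1 -> [4 11 2 7]
6. fire T2 -> [7 10 2 9]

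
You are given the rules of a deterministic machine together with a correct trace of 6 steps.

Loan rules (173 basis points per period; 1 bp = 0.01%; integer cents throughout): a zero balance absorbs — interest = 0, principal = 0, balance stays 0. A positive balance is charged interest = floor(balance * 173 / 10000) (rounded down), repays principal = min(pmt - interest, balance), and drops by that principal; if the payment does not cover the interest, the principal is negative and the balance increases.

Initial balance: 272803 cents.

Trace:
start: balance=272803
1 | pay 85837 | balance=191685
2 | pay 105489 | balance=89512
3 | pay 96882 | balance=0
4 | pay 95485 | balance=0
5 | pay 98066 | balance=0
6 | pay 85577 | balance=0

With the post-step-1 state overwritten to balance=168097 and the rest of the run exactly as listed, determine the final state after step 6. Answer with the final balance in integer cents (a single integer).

state after step 1 := balance=168097
2 | pay 105489 | balance=65516
3 | pay 96882 | balance=0
4 | pay 95485 | balance=0
5 | pay 98066 | balance=0
6 | pay 85577 | balance=0

0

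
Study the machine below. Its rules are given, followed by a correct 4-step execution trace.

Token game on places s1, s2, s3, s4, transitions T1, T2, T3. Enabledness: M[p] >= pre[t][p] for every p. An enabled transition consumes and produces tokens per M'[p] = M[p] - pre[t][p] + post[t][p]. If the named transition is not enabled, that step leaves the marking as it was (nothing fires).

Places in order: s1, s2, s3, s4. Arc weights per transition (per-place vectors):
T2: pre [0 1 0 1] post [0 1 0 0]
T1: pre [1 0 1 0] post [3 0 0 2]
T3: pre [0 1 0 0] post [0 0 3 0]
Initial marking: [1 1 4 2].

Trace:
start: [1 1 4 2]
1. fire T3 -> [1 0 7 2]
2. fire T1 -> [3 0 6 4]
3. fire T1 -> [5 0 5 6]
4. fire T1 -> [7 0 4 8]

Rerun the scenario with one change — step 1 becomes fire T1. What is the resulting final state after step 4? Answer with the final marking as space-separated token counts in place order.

9 1 0 10

(re-executing from step 1 with the substitution; state before step 1: [1 1 4 2])
1. fire T1 -> [3 1 3 4]
2. fire T1 -> [5 1 2 6]
3. fire T1 -> [7 1 1 8]
4. fire T1 -> [9 1 0 10]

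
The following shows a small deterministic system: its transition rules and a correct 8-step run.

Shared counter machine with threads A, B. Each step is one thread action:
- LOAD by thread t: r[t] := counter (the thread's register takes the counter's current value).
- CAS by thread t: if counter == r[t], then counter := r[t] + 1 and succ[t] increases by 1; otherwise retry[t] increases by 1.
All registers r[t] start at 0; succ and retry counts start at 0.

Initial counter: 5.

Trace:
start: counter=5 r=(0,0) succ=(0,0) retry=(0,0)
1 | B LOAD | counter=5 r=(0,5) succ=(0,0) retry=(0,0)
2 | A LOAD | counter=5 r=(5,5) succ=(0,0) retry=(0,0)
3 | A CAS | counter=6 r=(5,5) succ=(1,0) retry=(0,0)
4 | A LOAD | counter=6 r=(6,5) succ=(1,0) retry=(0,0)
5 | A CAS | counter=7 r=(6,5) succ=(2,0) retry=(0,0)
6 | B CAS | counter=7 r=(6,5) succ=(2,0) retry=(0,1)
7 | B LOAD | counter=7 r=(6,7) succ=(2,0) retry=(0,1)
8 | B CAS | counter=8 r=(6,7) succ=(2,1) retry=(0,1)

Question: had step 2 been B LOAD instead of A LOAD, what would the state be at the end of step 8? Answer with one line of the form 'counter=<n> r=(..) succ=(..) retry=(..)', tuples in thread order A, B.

counter=7 r=(5,6) succ=(1,1) retry=(1,1)

(re-executing from step 2 with the substitution; state before step 2: counter=5 r=(0,5) succ=(0,0) retry=(0,0))
2 | B LOAD | counter=5 r=(0,5) succ=(0,0) retry=(0,0)
3 | A CAS | counter=5 r=(0,5) succ=(0,0) retry=(1,0)
4 | A LOAD | counter=5 r=(5,5) succ=(0,0) retry=(1,0)
5 | A CAS | counter=6 r=(5,5) succ=(1,0) retry=(1,0)
6 | B CAS | counter=6 r=(5,5) succ=(1,0) retry=(1,1)
7 | B LOAD | counter=6 r=(5,6) succ=(1,0) retry=(1,1)
8 | B CAS | counter=7 r=(5,6) succ=(1,1) retry=(1,1)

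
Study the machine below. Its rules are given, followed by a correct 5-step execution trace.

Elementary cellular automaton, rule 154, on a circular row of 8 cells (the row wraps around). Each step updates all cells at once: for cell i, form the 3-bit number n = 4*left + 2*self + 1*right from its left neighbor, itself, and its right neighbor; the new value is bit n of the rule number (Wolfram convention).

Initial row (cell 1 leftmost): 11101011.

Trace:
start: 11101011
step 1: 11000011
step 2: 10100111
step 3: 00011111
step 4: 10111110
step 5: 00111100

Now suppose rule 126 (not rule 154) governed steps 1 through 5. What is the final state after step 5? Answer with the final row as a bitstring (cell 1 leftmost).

00110110

(re-executing steps 1..5 under rule 126; state before step 1: 11101011)
step 1: 00111110
step 2: 01100011
step 3: 11110111
step 4: 00011100
step 5: 00110110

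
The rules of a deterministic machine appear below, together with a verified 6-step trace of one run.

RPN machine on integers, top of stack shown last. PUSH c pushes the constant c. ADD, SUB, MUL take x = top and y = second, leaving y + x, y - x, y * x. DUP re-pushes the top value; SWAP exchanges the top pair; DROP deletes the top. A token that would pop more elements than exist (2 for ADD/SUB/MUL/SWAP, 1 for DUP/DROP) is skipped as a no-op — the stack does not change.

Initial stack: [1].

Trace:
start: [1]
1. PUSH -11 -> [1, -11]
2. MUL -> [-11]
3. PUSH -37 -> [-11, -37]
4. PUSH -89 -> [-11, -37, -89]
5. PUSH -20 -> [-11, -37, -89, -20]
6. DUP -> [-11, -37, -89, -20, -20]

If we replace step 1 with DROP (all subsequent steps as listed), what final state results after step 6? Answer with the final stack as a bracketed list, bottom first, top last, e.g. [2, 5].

[-37, -89, -20, -20]

(re-executing from step 1 with the substitution; state before step 1: [1])
1. DROP -> []
2. MUL -> []
3. PUSH -37 -> [-37]
4. PUSH -89 -> [-37, -89]
5. PUSH -20 -> [-37, -89, -20]
6. DUP -> [-37, -89, -20, -20]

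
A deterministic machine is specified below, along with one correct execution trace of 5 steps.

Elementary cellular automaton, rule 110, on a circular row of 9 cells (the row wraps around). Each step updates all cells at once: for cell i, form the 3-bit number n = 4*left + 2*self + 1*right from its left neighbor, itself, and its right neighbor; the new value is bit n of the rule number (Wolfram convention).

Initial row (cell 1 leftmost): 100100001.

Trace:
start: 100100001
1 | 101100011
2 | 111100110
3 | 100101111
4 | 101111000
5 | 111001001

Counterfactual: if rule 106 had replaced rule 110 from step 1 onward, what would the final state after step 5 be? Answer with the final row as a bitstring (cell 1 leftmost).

(re-executing steps 1..5 under rule 106; state before step 1: 100100001)
1 | 101000011
2 | 110000110
3 | 110001111
4 | 010011000
5 | 100111000

100111000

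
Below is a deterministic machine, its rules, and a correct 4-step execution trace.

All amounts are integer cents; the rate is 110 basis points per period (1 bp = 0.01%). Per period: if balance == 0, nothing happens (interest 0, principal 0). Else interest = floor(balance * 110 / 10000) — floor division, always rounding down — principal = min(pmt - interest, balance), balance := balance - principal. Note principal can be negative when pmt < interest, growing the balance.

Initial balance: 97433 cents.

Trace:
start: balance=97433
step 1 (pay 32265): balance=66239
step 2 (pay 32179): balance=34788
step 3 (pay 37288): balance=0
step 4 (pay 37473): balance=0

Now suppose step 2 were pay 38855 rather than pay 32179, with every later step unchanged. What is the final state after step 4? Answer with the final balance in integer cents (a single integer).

0

(re-executing from step 2 with the substitution; state before step 2: balance=66239)
step 2 (pay 38855): balance=28112
step 3 (pay 37288): balance=0
step 4 (pay 37473): balance=0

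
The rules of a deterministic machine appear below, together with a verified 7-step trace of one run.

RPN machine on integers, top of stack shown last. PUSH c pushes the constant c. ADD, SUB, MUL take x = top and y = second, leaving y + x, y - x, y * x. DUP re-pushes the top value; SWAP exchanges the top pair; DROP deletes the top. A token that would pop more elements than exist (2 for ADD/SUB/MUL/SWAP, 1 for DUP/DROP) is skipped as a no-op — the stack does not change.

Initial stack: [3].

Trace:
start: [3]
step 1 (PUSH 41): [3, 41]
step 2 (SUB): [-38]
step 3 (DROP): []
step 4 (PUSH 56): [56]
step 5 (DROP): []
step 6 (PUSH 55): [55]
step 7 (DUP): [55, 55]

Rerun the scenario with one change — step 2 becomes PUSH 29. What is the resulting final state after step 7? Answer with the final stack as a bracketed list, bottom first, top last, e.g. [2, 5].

[3, 41, 55, 55]

(re-executing from step 2 with the substitution; state before step 2: [3, 41])
step 2 (PUSH 29): [3, 41, 29]
step 3 (DROP): [3, 41]
step 4 (PUSH 56): [3, 41, 56]
step 5 (DROP): [3, 41]
step 6 (PUSH 55): [3, 41, 55]
step 7 (DUP): [3, 41, 55, 55]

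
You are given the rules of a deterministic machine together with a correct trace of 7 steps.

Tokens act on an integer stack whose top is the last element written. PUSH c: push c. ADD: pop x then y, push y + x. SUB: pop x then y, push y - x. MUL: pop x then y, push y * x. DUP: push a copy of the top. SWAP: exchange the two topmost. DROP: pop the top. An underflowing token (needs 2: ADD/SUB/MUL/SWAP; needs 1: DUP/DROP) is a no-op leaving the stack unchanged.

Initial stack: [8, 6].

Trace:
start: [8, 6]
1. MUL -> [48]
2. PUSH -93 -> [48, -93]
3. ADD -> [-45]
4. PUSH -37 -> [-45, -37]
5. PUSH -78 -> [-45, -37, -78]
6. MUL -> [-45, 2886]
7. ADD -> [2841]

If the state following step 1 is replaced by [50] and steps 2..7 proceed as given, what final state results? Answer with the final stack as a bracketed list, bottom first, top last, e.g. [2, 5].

state after step 1 := [50]
2. PUSH -93 -> [50, -93]
3. ADD -> [-43]
4. PUSH -37 -> [-43, -37]
5. PUSH -78 -> [-43, -37, -78]
6. MUL -> [-43, 2886]
7. ADD -> [2843]

[2843]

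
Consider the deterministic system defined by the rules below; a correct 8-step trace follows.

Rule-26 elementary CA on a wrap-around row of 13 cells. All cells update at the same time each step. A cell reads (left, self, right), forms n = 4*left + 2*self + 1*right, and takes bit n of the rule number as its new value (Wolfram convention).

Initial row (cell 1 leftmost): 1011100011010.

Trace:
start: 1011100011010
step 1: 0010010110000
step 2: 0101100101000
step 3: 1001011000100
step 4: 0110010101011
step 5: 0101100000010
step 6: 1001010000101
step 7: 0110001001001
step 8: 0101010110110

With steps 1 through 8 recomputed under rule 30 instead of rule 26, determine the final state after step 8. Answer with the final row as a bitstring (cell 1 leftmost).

0001100010000

(re-executing steps 1..8 under rule 30; state before step 1: 1011100011010)
step 1: 1010010110010
step 2: 1011110101110
step 3: 1010000101000
step 4: 1011001101101
step 5: 0010111001001
step 6: 1110100111111
step 7: 0000111100000
step 8: 0001100010000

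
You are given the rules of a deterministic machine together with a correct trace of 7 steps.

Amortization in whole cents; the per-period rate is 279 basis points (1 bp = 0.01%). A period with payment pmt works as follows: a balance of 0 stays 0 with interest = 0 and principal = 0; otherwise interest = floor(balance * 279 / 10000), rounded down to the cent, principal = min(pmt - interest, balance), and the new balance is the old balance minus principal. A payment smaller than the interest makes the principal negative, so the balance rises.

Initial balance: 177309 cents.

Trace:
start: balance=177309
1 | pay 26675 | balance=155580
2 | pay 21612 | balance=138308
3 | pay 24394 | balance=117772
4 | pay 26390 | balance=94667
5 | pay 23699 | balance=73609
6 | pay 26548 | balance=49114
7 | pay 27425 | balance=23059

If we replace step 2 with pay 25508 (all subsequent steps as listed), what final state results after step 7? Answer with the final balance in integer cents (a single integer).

(re-executing from step 2 with the substitution; state before step 2: balance=155580)
2 | pay 25508 | balance=134412
3 | pay 24394 | balance=113768
4 | pay 26390 | balance=90552
5 | pay 23699 | balance=69379
6 | pay 26548 | balance=44766
7 | pay 27425 | balance=18589

18589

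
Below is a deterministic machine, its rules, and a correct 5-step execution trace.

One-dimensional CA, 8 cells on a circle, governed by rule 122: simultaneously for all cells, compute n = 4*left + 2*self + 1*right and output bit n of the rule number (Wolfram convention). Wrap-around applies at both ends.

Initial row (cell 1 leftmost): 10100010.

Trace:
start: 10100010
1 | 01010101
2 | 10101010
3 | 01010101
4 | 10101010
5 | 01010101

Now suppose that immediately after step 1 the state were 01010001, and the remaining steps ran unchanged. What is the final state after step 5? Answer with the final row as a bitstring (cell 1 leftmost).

state after step 1 := 01010001
2 | 10101010
3 | 01010101
4 | 10101010
5 | 01010101

01010101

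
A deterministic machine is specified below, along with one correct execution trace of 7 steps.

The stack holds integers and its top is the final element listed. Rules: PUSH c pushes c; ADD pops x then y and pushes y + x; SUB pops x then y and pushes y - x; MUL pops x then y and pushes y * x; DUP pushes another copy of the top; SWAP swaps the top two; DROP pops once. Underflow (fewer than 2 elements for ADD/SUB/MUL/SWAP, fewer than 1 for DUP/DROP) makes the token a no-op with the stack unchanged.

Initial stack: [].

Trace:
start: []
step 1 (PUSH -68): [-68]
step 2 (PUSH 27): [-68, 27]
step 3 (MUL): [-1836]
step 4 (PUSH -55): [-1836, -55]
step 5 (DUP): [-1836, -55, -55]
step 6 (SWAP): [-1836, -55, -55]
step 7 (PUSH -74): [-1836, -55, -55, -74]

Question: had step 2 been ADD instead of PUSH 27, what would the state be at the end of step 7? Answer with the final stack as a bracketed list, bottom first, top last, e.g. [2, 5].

(re-executing from step 2 with the substitution; state before step 2: [-68])
step 2 (ADD): [-68]
step 3 (MUL): [-68]
step 4 (PUSH -55): [-68, -55]
step 5 (DUP): [-68, -55, -55]
step 6 (SWAP): [-68, -55, -55]
step 7 (PUSH -74): [-68, -55, -55, -74]

[-68, -55, -55, -74]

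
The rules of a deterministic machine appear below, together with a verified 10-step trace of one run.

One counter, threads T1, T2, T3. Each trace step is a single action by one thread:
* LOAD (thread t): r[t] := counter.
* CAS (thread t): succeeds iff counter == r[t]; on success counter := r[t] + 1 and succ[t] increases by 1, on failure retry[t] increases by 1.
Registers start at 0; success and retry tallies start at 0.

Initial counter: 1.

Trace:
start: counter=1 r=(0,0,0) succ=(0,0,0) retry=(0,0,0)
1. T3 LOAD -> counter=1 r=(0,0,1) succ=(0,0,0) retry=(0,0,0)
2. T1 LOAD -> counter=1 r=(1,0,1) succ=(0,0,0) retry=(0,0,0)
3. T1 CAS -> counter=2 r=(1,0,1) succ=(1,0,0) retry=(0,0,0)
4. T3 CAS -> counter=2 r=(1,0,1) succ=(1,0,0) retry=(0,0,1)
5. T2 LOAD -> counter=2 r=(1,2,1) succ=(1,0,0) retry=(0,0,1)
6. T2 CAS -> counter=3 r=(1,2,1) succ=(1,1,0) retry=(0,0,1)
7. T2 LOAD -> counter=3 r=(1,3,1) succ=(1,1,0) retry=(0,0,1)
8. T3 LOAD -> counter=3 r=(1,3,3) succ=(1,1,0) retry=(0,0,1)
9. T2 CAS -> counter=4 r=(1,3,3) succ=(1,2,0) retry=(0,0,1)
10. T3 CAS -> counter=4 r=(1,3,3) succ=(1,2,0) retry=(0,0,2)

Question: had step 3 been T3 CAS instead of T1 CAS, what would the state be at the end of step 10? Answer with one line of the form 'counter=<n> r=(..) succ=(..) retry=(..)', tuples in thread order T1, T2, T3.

(re-executing from step 3 with the substitution; state before step 3: counter=1 r=(1,0,1) succ=(0,0,0) retry=(0,0,0))
3. T3 CAS -> counter=2 r=(1,0,1) succ=(0,0,1) retry=(0,0,0)
4. T3 CAS -> counter=2 r=(1,0,1) succ=(0,0,1) retry=(0,0,1)
5. T2 LOAD -> counter=2 r=(1,2,1) succ=(0,0,1) retry=(0,0,1)
6. T2 CAS -> counter=3 r=(1,2,1) succ=(0,1,1) retry=(0,0,1)
7. T2 LOAD -> counter=3 r=(1,3,1) succ=(0,1,1) retry=(0,0,1)
8. T3 LOAD -> counter=3 r=(1,3,3) succ=(0,1,1) retry=(0,0,1)
9. T2 CAS -> counter=4 r=(1,3,3) succ=(0,2,1) retry=(0,0,1)
10. T3 CAS -> counter=4 r=(1,3,3) succ=(0,2,1) retry=(0,0,2)

counter=4 r=(1,3,3) succ=(0,2,1) retry=(0,0,2)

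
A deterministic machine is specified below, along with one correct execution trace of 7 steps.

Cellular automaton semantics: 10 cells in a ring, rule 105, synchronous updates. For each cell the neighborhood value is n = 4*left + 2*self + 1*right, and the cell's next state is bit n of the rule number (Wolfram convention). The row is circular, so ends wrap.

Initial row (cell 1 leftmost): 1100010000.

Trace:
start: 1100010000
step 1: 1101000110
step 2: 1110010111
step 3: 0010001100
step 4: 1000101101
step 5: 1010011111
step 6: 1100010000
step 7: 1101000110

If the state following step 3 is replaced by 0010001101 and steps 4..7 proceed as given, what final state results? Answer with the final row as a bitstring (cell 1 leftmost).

1100010111

state after step 3 := 0010001101
step 4: 0000101110
step 5: 1110011010
step 6: 1010011101
step 7: 1100010111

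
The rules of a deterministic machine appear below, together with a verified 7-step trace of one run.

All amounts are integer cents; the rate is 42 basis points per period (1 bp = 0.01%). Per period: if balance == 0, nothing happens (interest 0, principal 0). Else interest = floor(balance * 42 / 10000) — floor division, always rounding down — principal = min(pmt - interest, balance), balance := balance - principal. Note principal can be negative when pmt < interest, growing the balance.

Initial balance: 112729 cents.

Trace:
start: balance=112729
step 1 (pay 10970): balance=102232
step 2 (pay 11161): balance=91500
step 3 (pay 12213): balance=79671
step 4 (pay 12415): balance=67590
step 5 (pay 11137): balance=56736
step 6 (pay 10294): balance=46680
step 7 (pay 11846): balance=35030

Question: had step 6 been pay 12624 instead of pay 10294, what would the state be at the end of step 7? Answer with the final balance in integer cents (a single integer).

32690

(re-executing from step 6 with the substitution; state before step 6: balance=56736)
step 6 (pay 12624): balance=44350
step 7 (pay 11846): balance=32690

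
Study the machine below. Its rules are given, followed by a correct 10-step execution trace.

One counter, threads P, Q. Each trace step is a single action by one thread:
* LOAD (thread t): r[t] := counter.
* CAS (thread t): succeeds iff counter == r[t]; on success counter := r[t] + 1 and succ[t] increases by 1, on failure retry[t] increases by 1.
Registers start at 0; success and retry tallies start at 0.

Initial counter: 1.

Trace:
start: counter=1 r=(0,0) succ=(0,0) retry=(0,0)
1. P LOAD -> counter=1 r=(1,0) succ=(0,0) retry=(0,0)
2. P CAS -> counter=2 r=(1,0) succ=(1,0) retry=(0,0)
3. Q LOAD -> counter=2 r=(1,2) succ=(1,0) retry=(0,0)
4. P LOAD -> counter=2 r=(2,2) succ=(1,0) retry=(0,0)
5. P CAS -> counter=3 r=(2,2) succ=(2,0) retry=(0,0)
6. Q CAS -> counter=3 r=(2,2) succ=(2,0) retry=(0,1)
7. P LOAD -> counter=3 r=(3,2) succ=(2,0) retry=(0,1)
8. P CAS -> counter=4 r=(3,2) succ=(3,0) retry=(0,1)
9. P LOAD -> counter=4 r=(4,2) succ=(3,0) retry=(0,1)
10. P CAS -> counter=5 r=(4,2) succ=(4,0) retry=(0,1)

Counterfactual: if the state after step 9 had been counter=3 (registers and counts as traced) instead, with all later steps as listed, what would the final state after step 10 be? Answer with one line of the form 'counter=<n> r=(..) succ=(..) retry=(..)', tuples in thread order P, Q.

counter=3 r=(4,2) succ=(3,0) retry=(1,1)

state after step 9 := counter=3 r=(4,2) succ=(3,0) retry=(0,1)
10. P CAS -> counter=3 r=(4,2) succ=(3,0) retry=(1,1)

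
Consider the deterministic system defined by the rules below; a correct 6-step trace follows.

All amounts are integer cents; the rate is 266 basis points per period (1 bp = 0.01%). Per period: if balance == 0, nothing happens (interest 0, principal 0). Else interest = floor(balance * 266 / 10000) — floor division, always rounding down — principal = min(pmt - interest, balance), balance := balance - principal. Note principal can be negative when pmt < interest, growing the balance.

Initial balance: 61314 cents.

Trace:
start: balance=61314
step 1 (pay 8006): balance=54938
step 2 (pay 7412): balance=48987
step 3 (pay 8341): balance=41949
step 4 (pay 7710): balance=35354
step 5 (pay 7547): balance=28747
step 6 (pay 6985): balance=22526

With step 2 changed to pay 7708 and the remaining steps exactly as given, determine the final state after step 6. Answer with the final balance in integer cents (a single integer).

(re-executing from step 2 with the substitution; state before step 2: balance=54938)
step 2 (pay 7708): balance=48691
step 3 (pay 8341): balance=41645
step 4 (pay 7710): balance=35042
step 5 (pay 7547): balance=28427
step 6 (pay 6985): balance=22198

22198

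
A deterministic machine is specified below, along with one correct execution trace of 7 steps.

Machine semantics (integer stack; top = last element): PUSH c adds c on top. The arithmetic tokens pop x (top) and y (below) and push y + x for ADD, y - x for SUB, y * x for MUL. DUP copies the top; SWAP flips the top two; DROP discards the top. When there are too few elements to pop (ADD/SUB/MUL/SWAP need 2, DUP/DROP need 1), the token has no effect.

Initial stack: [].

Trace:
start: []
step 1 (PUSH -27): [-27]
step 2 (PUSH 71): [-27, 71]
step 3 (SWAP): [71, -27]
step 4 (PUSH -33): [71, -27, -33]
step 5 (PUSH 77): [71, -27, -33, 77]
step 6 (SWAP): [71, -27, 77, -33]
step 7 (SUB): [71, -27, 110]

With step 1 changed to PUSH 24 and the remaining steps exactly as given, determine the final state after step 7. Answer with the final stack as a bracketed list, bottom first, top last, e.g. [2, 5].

[71, 24, 110]

(re-executing from step 1 with the substitution; state before step 1: [])
step 1 (PUSH 24): [24]
step 2 (PUSH 71): [24, 71]
step 3 (SWAP): [71, 24]
step 4 (PUSH -33): [71, 24, -33]
step 5 (PUSH 77): [71, 24, -33, 77]
step 6 (SWAP): [71, 24, 77, -33]
step 7 (SUB): [71, 24, 110]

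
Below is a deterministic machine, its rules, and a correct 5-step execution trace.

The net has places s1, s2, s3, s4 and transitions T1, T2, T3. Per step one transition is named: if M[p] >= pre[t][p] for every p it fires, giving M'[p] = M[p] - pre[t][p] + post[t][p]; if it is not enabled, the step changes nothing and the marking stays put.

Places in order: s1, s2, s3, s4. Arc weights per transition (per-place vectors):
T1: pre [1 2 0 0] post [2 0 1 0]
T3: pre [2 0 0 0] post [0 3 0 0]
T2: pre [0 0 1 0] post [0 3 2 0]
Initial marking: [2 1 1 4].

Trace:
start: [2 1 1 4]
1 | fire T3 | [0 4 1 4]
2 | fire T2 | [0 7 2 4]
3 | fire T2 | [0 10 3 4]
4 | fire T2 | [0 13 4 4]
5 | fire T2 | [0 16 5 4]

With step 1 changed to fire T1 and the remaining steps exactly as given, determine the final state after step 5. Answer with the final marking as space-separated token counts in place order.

2 13 5 4

(re-executing from step 1 with the substitution; state before step 1: [2 1 1 4])
1 | fire T1 | [2 1 1 4]
2 | fire T2 | [2 4 2 4]
3 | fire T2 | [2 7 3 4]
4 | fire T2 | [2 10 4 4]
5 | fire T2 | [2 13 5 4]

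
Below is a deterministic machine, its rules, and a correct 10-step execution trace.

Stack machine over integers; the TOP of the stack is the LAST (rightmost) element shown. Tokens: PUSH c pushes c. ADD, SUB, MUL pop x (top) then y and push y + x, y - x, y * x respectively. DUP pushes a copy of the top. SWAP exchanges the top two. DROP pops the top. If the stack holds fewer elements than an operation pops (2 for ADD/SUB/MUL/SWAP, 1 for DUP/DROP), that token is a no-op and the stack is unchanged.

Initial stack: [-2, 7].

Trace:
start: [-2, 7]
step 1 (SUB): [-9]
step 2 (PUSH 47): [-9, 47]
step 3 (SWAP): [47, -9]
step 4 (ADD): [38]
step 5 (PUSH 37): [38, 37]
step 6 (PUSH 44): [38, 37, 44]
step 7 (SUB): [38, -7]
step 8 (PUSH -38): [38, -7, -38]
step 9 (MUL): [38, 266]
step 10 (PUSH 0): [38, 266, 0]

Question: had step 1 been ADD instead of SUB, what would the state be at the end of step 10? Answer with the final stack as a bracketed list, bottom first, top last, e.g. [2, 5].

[52, 266, 0]

(re-executing from step 1 with the substitution; state before step 1: [-2, 7])
step 1 (ADD): [5]
step 2 (PUSH 47): [5, 47]
step 3 (SWAP): [47, 5]
step 4 (ADD): [52]
step 5 (PUSH 37): [52, 37]
step 6 (PUSH 44): [52, 37, 44]
step 7 (SUB): [52, -7]
step 8 (PUSH -38): [52, -7, -38]
step 9 (MUL): [52, 266]
step 10 (PUSH 0): [52, 266, 0]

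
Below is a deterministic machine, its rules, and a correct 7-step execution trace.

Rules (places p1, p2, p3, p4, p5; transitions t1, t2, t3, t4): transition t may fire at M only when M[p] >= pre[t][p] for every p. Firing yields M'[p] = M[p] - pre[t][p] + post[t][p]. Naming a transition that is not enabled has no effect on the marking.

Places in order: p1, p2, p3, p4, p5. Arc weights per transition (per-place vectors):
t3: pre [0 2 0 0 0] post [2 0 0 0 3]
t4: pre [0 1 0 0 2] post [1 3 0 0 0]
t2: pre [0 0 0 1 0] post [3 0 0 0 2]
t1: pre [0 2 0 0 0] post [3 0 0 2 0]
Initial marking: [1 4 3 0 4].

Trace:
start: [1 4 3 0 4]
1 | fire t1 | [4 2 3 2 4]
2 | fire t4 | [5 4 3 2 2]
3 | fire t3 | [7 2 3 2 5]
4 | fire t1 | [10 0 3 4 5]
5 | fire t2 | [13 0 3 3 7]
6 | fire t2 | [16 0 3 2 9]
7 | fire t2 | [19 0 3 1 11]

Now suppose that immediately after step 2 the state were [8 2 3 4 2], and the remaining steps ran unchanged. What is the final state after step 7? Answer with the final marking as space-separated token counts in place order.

state after step 2 := [8 2 3 4 2]
3 | fire t3 | [10 0 3 4 5]
4 | fire t1 | [10 0 3 4 5]
5 | fire t2 | [13 0 3 3 7]
6 | fire t2 | [16 0 3 2 9]
7 | fire t2 | [19 0 3 1 11]

19 0 3 1 11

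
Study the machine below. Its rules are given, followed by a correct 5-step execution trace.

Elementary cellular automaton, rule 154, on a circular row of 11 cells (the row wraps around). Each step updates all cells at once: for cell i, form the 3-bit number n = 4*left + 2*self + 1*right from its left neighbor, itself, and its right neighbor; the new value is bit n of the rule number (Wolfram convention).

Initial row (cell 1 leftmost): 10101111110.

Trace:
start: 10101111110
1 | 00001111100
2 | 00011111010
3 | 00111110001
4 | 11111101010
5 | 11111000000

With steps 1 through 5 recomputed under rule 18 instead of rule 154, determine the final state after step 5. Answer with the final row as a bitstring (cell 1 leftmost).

00000000000

(re-executing steps 1..5 under rule 18; state before step 1: 10101111110)
1 | 00000000000
2 | 00000000000
3 | 00000000000
4 | 00000000000
5 | 00000000000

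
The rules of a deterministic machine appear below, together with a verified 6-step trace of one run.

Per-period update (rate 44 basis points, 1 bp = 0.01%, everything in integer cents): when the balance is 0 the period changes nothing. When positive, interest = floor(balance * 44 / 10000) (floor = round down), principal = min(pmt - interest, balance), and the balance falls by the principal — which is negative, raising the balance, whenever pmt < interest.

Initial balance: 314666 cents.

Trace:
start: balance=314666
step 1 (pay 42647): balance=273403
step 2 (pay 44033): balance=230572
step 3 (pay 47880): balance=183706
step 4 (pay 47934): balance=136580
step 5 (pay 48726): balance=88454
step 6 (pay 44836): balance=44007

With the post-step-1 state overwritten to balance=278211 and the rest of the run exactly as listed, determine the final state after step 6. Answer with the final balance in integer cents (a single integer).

48922

state after step 1 := balance=278211
step 2 (pay 44033): balance=235402
step 3 (pay 47880): balance=188557
step 4 (pay 47934): balance=141452
step 5 (pay 48726): balance=93348
step 6 (pay 44836): balance=48922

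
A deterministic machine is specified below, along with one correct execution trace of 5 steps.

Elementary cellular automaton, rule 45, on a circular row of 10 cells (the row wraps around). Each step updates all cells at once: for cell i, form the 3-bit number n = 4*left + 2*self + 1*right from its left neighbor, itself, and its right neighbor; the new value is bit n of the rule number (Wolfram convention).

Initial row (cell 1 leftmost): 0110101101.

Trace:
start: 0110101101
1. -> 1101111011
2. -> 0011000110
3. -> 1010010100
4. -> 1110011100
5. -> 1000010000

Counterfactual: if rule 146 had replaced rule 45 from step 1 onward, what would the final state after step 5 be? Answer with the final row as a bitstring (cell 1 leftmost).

0000000000

(re-executing steps 1..5 under rule 146; state before step 1: 0110101101)
1. -> 0000000000
2. -> 0000000000
3. -> 0000000000
4. -> 0000000000
5. -> 0000000000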